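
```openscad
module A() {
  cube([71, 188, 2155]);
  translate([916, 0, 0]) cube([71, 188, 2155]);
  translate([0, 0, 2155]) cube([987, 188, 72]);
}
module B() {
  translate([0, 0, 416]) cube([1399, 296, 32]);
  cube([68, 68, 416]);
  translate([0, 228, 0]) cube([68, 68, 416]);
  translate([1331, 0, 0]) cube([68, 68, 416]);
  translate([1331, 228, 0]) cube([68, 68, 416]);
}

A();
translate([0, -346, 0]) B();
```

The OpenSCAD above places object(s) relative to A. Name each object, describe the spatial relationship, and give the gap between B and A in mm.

The bench's nearest face is 50 mm from the door frame's −y face.

A is a door frame. B is a bench. The bench is on the floor beside the door frame on its −y side. The gap between the bench and the door frame is 50 mm.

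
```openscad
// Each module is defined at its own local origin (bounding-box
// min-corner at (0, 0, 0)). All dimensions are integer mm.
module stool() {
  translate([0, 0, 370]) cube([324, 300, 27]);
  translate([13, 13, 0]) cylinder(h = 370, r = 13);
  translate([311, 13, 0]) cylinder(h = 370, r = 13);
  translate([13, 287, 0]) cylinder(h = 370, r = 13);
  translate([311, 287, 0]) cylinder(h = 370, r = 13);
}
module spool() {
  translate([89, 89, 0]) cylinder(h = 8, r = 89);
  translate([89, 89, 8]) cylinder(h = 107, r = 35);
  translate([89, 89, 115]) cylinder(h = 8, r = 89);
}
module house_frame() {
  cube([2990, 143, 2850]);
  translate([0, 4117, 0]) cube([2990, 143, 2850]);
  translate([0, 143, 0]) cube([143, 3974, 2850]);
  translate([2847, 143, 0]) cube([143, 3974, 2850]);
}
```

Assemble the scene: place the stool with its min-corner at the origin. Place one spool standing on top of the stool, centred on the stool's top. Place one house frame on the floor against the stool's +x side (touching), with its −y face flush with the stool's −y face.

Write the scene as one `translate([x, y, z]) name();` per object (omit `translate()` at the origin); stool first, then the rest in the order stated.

stool();
translate([73, 61, 397]) spool();
translate([324, 0, 0]) house_frame();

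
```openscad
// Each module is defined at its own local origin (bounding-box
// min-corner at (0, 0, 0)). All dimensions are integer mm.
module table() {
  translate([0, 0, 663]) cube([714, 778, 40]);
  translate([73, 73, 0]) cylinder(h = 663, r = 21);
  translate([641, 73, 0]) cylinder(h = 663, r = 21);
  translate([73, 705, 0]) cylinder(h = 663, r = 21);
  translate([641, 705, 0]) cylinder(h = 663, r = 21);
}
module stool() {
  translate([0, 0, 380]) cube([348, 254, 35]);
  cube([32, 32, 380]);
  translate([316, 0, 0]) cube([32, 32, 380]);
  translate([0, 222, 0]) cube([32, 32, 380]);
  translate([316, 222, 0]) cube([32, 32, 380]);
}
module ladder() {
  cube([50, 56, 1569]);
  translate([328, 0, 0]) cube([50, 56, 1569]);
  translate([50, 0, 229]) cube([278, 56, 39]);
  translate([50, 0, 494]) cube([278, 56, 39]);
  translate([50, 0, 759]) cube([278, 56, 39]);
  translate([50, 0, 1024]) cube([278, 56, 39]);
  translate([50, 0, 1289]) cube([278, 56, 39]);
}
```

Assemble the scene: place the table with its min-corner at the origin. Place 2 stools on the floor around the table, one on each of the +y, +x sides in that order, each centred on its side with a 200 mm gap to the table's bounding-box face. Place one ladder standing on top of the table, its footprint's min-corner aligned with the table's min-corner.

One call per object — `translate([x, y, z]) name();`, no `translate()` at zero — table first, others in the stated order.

table();
translate([183, 978, 0]) stool();
translate([914, 262, 0]) stool();
translate([0, 0, 703]) ladder();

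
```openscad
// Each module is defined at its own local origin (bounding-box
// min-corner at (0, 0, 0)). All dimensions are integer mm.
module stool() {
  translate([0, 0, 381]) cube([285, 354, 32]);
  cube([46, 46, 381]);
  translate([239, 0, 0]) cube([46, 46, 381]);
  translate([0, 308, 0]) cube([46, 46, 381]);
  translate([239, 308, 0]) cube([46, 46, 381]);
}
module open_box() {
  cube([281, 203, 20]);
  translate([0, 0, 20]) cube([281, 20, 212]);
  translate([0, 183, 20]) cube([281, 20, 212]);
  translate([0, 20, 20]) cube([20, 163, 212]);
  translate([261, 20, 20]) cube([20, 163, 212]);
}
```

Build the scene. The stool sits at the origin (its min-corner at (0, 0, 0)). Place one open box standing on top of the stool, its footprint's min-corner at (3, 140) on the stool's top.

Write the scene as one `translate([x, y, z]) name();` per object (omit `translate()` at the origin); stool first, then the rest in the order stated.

stool();
translate([3, 140, 413]) open_box();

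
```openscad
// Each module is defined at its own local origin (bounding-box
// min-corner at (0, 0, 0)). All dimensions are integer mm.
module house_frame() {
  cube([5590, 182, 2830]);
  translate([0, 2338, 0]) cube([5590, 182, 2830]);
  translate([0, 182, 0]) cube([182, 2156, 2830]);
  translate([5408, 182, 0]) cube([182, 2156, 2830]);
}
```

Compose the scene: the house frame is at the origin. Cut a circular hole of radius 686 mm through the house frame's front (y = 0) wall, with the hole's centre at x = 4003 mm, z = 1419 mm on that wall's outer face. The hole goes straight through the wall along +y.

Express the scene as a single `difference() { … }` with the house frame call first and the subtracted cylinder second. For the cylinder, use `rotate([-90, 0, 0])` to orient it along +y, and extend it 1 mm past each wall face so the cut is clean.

difference() {
  house_frame();
  translate([4003, -1, 1419]) rotate([-90, 0, 0]) cylinder(h = 184, r = 686);
}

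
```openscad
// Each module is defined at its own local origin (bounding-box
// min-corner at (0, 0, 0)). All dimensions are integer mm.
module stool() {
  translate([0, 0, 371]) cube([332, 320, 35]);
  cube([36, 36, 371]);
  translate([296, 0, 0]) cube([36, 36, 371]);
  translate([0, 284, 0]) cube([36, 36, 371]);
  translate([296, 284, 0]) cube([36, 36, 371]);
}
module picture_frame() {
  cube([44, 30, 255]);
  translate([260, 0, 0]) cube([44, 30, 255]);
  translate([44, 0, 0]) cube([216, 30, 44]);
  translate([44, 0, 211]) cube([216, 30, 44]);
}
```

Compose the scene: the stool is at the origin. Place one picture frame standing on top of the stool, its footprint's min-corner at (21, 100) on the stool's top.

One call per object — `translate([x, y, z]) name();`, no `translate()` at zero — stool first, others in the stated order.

stool();
translate([21, 100, 406]) picture_frame();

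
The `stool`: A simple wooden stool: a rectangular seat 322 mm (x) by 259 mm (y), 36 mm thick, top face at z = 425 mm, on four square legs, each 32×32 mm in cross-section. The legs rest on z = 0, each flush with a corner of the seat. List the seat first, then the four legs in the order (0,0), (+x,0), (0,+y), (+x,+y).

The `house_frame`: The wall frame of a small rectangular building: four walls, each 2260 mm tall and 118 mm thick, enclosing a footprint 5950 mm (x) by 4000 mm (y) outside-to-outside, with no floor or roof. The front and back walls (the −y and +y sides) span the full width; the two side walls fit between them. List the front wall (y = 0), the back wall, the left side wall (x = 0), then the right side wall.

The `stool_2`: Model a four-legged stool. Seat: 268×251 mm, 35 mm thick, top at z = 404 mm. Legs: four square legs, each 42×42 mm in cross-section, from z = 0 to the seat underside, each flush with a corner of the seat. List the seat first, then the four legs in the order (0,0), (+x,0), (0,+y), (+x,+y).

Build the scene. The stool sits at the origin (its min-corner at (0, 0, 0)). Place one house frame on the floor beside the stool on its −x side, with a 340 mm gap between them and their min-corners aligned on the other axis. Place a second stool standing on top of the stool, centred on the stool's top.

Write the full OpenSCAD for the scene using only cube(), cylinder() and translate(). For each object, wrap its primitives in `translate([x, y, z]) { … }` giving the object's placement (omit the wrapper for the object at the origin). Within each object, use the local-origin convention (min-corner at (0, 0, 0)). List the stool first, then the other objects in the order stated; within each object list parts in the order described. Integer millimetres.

translate([0, 0, 389]) cube([322, 259, 36]);
cube([32, 32, 389]);
translate([290, 0, 0]) cube([32, 32, 389]);
translate([0, 227, 0]) cube([32, 32, 389]);
translate([290, 227, 0]) cube([32, 32, 389]);
translate([-6290, 0, 0]) {
  cube([5950, 118, 2260]);
  translate([0, 3882, 0]) cube([5950, 118, 2260]);
  translate([0, 118, 0]) cube([118, 3764, 2260]);
  translate([5832, 118, 0]) cube([118, 3764, 2260]);
}
translate([27, 4, 425]) {
  translate([0, 0, 369]) cube([268, 251, 35]);
  cube([42, 42, 369]);
  translate([226, 0, 0]) cube([42, 42, 369]);
  translate([0, 209, 0]) cube([42, 42, 369]);
  translate([226, 209, 0]) cube([42, 42, 369]);
}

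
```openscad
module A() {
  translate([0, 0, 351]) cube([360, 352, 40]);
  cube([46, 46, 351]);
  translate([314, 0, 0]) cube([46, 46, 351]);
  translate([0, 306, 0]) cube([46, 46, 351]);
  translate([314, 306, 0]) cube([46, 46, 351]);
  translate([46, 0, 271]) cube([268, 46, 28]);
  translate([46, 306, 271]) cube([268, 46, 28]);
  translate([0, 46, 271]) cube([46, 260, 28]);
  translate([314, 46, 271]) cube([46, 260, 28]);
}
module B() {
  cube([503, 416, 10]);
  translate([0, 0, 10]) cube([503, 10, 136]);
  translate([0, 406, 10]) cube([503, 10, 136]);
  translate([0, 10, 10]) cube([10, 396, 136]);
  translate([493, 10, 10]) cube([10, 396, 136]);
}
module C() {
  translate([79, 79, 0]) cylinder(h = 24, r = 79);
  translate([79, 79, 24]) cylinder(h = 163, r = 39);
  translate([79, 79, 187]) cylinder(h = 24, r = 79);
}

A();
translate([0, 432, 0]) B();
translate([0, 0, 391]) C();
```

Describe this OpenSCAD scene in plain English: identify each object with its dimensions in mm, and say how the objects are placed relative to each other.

A is a four-legged stool. The seat is 360×352 mm, 40 mm thick, top at z = 391 mm. It stands on four square legs, each 46×46 mm in cross-section, from z = 0 to the seat underside, each flush with a corner of the seat. Four stretchers, 46 mm wide and 28 mm tall, connect adjacent legs with their undersides at z = 271 mm, each running between the inner faces of the legs it joins and aligned with the legs' outer faces on the other axis.

B is an open-topped rectangular box: outside dimensions 503×416×146 mm, with a uniform wall and base thickness of 10 mm. The base is a full 503×416 slab on the floor; four walls sit on top of the base. The front and back walls (the −y and +y sides) span the full width; the two side walls fit between them.

C is a spool: two coaxial disc flanges of radius 79 mm and thickness 24 mm, joined by a core cylinder of radius 39 mm and height 163 mm. The lower flange rests on z = 0 and the three cylinders share a vertical axis.

The open box is on the floor beside the stool on its +y side. The spool is on top of the stool.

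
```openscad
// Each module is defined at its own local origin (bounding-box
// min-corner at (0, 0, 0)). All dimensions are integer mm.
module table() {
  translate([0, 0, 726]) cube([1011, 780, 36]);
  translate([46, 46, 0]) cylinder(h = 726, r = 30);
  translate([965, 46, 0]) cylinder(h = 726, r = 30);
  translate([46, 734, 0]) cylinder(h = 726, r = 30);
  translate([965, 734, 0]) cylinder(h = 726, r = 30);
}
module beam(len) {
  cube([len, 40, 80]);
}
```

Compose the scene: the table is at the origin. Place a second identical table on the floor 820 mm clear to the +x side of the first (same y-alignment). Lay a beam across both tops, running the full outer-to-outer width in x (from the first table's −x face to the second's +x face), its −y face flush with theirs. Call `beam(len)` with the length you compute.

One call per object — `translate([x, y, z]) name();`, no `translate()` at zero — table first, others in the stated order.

table();
translate([1831, 0, 0]) table();
translate([0, 0, 762]) beam(2842);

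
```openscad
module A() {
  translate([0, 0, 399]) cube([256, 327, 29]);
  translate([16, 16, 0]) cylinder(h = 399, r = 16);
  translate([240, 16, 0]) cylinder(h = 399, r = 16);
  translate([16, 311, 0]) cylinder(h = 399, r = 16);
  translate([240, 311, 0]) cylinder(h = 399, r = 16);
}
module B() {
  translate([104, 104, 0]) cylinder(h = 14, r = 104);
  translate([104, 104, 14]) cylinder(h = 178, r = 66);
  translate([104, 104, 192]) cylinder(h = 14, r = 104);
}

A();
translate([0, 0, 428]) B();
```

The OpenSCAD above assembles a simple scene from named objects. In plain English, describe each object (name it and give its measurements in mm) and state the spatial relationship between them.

A is a four-legged stool. The seat is a 256×327×29 mm slab whose top surface is at z = 428 mm; four round legs, each 32 mm in diameter, run from the floor (z = 0) to the underside of the seat, each leg's axis is inset half a diameter from the nearest pair of seat edges (so the leg's bounding box is flush with the corner).

B is a spool: two coaxial disc flanges of radius 104 mm and thickness 14 mm, joined by a core cylinder of radius 66 mm and height 178 mm. The lower flange rests on z = 0 and the three cylinders share a vertical axis.

The spool is on top of the stool.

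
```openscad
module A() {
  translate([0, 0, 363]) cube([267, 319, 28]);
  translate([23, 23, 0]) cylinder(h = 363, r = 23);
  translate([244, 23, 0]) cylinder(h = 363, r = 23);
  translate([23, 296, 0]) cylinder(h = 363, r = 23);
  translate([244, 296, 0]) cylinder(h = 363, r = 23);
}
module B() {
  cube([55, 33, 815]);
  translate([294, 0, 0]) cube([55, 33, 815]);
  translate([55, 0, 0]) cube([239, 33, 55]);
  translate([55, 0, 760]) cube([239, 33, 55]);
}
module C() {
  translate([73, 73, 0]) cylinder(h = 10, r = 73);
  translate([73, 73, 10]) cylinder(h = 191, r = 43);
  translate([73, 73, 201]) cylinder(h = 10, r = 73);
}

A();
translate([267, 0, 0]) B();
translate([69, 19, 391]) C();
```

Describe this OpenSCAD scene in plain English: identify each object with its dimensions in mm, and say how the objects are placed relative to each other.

A is a four-legged stool. The seat is 267×319 mm, 28 mm thick, top at z = 391 mm. It stands on four round legs, each 46 mm in diameter, from z = 0 to the seat underside, each leg's axis is inset half a diameter from the nearest pair of seat edges (so the leg's bounding box is flush with the corner).

B is a picture frame with a 239×705 mm rectangular opening (x by z) and a uniform 55 mm border on every side. Frame depth is 33 mm along y. It is built from two vertical stiles running the full outside height and two horizontal rails spanning the gap between the stiles.

C is a spool: two coaxial disc flanges of radius 73 mm and thickness 10 mm, joined by a core cylinder of radius 43 mm and height 191 mm. The lower flange rests on z = 0 and the three cylinders share a vertical axis.

The picture frame is against the stool's +x side, with their −y faces flush. The spool is on top of the stool.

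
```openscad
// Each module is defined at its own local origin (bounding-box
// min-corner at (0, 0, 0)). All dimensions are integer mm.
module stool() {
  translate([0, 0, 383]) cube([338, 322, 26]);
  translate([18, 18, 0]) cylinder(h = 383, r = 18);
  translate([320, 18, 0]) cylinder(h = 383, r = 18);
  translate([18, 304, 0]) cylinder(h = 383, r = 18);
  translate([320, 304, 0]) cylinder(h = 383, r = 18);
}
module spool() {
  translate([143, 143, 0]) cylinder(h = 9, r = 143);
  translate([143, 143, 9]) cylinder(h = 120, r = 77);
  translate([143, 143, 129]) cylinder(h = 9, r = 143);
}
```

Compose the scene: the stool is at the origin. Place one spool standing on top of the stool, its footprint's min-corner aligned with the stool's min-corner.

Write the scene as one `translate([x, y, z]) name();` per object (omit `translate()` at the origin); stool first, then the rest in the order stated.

stool();
translate([0, 0, 409]) spool();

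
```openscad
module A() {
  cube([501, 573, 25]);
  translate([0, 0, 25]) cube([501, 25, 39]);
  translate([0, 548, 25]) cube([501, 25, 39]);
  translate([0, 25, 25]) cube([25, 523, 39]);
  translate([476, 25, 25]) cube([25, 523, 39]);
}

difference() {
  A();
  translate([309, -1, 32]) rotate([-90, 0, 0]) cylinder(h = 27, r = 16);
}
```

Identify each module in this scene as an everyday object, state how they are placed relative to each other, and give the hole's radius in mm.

The subtracted cylinder has r = 16 mm.

A is an open box. The open box has a circular hole through its front wall. The hole's radius is 16 mm.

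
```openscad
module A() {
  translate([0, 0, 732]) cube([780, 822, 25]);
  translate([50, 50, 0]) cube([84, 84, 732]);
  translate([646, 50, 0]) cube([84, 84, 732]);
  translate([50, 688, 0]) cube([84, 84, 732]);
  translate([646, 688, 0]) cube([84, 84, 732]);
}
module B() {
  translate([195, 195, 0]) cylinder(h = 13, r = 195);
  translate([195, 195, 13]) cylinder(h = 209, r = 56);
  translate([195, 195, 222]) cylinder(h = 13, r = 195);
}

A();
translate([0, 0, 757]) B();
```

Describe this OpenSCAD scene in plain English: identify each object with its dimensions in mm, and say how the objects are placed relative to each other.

A is a table: top 780 mm (x) × 822 mm (y), 25 mm thick, upper face at z = 757 mm, on four 84×84 mm square legs, each inset 50 mm from the nearest pair of top edges, running from z = 0 to the bottom of the top.

B is a spool: two coaxial disc flanges of radius 195 mm and thickness 13 mm, joined by a core cylinder of radius 56 mm and height 209 mm. The lower flange rests on z = 0 and the three cylinders share a vertical axis.

The spool is on top of the table.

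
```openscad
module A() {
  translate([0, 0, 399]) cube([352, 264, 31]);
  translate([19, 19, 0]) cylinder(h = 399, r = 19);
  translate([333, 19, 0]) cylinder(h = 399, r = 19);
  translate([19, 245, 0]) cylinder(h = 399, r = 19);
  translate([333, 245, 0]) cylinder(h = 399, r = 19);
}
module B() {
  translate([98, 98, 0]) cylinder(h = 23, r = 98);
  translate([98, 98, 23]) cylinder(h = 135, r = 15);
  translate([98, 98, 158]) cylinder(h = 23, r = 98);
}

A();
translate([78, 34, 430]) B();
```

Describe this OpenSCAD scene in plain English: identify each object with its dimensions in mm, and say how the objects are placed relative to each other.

A is a four-legged stool. The seat is 352×264 mm, 31 mm thick, top at z = 430 mm. It stands on four round legs, each 38 mm in diameter, from z = 0 to the seat underside, each leg's axis is inset half a diameter from the nearest pair of seat edges (so the leg's bounding box is flush with the corner).

B is a spool: two coaxial disc flanges of radius 98 mm and thickness 23 mm, joined by a core cylinder of radius 15 mm and height 135 mm. The lower flange rests on z = 0 and the three cylinders share a vertical axis.

The spool is on top of the stool, centred.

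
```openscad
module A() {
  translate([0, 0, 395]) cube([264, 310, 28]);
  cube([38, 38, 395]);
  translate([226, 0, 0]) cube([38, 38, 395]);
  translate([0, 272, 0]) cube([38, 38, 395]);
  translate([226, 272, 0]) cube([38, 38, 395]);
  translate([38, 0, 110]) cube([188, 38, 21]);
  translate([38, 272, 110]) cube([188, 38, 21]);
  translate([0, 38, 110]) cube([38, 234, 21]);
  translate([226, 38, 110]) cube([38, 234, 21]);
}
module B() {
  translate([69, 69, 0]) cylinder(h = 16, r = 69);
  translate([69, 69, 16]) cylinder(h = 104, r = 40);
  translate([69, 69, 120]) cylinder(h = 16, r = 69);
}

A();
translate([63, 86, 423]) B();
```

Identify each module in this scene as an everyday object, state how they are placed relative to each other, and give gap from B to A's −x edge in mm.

A is a stool. B is a spool. The spool is on top of the stool, centred. The gap from the spool to the stool's −x edge is 63 mm.

The spool's min-x is at 63; the stool's min-x is 0; gap = 63 mm.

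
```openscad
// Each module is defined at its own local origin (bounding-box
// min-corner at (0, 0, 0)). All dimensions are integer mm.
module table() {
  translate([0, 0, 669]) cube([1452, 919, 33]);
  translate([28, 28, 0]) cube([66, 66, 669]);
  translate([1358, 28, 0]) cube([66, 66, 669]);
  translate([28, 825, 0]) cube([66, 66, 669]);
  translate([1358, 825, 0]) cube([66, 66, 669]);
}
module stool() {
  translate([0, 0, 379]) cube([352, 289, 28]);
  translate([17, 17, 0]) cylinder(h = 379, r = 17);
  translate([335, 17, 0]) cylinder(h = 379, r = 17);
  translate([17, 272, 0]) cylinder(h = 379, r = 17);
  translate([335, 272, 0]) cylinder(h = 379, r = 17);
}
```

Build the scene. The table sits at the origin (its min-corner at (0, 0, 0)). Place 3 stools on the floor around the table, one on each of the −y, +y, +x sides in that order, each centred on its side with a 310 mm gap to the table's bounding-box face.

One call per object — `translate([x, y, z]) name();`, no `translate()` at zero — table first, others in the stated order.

table();
translate([550, -599, 0]) stool();
translate([550, 1229, 0]) stool();
translate([1762, 315, 0]) stool();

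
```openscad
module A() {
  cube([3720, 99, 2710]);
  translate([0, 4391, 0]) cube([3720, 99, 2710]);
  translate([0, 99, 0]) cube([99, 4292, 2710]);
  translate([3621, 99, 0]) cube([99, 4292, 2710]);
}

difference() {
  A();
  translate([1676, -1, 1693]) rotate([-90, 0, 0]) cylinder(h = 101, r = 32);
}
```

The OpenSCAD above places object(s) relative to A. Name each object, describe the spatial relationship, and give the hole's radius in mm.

The subtracted cylinder has r = 32 mm.

A is a house frame. The house frame has a circular hole through its front wall. The hole's radius is 32 mm.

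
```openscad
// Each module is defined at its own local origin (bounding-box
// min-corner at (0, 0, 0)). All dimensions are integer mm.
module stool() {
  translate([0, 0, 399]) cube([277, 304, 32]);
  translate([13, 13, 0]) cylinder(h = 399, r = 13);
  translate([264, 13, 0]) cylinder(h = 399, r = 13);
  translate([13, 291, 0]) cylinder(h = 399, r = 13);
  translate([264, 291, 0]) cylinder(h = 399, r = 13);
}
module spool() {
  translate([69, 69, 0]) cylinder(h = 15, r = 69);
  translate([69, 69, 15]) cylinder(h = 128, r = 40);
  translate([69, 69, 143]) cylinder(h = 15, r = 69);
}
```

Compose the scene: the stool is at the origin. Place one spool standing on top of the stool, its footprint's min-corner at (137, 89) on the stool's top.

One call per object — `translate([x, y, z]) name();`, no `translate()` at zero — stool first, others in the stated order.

stool();
translate([137, 89, 431]) spool();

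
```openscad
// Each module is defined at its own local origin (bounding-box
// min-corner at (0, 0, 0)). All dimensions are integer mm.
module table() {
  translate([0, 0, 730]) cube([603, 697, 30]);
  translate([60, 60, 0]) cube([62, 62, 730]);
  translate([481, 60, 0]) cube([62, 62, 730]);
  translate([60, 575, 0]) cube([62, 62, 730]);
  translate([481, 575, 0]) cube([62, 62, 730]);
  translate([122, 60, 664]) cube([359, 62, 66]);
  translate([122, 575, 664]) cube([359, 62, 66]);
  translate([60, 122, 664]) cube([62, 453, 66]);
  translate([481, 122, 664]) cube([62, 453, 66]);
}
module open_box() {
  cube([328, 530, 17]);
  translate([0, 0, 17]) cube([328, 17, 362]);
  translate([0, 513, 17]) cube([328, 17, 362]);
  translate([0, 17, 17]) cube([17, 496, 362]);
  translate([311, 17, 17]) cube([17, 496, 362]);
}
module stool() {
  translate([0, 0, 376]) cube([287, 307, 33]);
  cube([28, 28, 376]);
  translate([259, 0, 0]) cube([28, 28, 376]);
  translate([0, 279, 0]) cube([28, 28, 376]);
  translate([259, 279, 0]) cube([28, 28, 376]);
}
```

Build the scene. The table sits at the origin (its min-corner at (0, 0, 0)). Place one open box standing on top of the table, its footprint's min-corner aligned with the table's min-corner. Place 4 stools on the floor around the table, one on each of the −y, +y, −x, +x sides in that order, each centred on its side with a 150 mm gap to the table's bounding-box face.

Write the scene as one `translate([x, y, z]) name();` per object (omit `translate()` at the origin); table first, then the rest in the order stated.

table();
translate([0, 0, 760]) open_box();
translate([158, -457, 0]) stool();
translate([158, 847, 0]) stool();
translate([-437, 195, 0]) stool();
translate([753, 195, 0]) stool();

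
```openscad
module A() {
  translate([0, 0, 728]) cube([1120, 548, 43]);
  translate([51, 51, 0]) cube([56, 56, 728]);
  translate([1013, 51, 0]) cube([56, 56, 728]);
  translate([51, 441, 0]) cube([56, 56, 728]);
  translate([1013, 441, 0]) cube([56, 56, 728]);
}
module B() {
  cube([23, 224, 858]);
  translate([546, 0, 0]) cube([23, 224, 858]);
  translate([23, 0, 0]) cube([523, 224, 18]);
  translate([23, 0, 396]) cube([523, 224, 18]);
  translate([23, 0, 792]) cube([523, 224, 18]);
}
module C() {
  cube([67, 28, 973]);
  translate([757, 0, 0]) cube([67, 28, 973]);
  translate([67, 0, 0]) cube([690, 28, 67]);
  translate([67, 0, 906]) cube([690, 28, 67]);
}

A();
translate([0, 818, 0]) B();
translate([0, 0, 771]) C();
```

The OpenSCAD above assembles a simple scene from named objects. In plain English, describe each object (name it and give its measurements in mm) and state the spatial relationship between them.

A is a table: top 1120 mm (x) × 548 mm (y), 43 mm thick, upper face at z = 771 mm, on four 56×56 mm square legs, each inset 51 mm from the nearest pair of top edges, running from z = 0 to the bottom of the top.

B is an open bookshelf. Two side panels, each 23 mm thick, 224 mm deep and 858 mm tall, stand 569 mm apart (outside-to-outside). Between them sit 3 shelves, each 18 mm thick and 224 mm deep, spanning the full gap between the sides. The bottom shelf rests on the floor (its underside at z = 0) and the clear gap between one shelf's top and the next shelf's underside is 378 mm.

C is a rectangular picture frame lying in the x–z plane (depth along y). The opening is 690 mm wide (x) by 839 mm tall (z), surrounded by a border 67 mm wide on all four sides. The frame is 28 mm deep and is made of two full-height vertical stiles with two horizontal rails fitted between them.

The bookshelf is on the floor beside the table on its +y side. The picture frame is on top of the table.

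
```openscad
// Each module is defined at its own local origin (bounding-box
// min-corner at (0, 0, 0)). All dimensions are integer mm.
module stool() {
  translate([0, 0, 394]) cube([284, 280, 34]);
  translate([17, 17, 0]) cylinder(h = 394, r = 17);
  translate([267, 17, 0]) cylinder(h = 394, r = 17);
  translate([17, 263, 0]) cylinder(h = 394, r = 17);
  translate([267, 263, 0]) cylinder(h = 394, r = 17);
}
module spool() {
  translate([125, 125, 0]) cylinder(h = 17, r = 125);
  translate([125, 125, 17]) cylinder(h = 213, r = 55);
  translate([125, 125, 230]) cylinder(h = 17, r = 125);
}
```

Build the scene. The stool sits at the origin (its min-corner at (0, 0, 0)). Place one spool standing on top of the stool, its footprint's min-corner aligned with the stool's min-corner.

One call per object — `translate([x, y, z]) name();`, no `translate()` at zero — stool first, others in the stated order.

stool();
translate([0, 0, 428]) spool();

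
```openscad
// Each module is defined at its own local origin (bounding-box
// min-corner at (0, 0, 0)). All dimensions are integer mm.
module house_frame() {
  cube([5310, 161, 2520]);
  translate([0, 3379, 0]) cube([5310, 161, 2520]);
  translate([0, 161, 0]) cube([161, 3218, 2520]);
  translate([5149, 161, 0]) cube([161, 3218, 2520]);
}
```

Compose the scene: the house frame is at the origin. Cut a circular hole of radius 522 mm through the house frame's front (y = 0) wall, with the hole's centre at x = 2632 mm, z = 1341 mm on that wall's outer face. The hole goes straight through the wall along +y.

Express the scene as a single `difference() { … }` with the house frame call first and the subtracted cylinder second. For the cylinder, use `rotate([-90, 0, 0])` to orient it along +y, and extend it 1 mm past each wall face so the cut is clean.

difference() {
  house_frame();
  translate([2632, -1, 1341]) rotate([-90, 0, 0]) cylinder(h = 163, r = 522);
}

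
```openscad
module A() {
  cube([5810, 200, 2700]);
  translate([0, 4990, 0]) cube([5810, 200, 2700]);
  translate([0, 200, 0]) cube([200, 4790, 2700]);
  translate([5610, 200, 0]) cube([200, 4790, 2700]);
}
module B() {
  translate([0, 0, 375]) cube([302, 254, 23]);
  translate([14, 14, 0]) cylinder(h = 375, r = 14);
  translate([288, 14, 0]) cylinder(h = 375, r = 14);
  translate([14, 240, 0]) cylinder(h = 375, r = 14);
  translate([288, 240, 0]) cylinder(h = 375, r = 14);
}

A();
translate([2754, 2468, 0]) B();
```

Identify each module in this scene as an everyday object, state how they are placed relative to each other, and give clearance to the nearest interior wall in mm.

Clearances: x = 2554, y = 2268; minimum 2268 mm.

A is a house frame. B is a stool. The stool sits inside the house frame, centred. The clearance to the nearest interior wall is 2268 mm.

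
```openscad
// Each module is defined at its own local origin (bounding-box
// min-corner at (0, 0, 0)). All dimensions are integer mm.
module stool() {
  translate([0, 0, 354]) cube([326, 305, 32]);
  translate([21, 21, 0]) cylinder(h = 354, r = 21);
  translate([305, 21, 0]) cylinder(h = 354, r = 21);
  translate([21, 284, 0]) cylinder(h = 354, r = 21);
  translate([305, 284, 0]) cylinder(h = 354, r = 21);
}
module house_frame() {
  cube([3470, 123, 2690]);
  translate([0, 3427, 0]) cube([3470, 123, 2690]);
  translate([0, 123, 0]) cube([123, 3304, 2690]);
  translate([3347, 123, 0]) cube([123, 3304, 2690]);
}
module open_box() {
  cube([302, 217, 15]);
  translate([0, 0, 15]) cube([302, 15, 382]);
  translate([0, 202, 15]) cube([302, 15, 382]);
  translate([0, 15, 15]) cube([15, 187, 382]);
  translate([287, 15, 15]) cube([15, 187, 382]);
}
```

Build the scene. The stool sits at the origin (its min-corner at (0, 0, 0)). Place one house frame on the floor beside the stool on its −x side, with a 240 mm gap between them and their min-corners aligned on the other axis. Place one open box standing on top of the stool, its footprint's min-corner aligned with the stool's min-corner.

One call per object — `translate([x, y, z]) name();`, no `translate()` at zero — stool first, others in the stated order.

stool();
translate([-3710, 0, 0]) house_frame();
translate([0, 0, 386]) open_box();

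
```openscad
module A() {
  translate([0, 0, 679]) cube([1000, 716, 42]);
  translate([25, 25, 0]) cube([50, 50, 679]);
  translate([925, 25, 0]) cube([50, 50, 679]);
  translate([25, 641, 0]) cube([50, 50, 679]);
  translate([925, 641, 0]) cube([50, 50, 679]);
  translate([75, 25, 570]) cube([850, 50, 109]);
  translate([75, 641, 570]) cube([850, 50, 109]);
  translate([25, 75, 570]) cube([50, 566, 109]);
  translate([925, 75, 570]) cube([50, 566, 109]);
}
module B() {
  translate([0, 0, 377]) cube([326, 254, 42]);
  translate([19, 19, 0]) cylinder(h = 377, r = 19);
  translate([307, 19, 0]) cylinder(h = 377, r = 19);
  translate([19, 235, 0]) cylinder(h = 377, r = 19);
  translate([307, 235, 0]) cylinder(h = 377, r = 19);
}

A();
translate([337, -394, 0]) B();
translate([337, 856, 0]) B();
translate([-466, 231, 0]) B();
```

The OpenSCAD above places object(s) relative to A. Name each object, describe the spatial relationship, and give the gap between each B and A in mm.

A is a table. B is a stool. Three stools sit around the table at the −y, +y, −x sides. The gap between each stool and the table is 140 mm.

Each stool's nearest face is 140 mm from the table's bounding box.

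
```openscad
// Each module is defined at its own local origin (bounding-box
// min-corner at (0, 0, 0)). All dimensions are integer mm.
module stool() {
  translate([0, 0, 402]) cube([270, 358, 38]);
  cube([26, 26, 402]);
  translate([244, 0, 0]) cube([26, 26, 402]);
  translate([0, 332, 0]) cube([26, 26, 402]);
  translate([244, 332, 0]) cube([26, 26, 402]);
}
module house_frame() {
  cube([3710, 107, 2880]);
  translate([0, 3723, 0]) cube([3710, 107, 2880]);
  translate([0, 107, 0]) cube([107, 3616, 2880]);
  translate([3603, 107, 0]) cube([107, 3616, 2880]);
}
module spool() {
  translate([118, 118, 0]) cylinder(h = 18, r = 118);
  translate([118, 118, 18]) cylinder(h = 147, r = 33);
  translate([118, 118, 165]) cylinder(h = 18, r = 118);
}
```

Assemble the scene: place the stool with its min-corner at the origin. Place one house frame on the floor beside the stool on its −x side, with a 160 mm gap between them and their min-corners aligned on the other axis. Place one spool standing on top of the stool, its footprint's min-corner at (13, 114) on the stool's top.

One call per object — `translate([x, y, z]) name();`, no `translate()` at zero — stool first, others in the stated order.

stool();
translate([-3870, 0, 0]) house_frame();
translate([13, 114, 440]) spool();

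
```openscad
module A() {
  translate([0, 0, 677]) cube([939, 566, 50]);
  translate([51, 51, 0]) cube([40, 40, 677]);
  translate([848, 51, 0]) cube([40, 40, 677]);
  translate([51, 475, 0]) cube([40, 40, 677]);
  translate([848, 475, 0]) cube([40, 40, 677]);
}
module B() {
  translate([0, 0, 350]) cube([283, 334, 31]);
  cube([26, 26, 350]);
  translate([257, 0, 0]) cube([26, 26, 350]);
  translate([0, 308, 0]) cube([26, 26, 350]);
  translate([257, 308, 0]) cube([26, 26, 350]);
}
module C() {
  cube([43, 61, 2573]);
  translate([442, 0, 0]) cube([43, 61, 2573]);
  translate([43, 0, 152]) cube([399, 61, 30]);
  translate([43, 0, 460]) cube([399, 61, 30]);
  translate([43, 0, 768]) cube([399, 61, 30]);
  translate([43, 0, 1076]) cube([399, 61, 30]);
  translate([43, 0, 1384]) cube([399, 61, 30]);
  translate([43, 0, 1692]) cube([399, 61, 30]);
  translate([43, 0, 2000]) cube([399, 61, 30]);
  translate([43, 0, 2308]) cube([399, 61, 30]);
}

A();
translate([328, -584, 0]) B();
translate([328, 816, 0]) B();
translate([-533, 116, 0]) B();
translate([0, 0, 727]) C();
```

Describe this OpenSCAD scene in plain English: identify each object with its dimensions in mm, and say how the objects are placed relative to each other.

A is a table with a 939×566 mm rectangular top, 50 mm thick, top surface at z = 727 mm, supported by four 40×40 mm square legs, each inset 51 mm from the nearest pair of top edges, running from the floor.

B is a four-legged stool. The seat is a 283×334×31 mm slab whose top surface is at z = 381 mm; four square legs, each 26×26 mm in cross-section, run from the floor (z = 0) to the underside of the seat, each flush with a corner of the seat.

C is a wooden ladder with two side rails of 43×61 mm section and 2573 mm height, set 485 mm apart overall. Between them run 8 rectangular rungs (61 mm deep, 30 mm thick), front faces flush with the rails' −y face. The bottom of the first rung is 152 mm above the floor and each subsequent rung is 308 mm higher than the one below.

Three stools sit around the table at the −y, +y, −x sides. The ladder is on top of the table.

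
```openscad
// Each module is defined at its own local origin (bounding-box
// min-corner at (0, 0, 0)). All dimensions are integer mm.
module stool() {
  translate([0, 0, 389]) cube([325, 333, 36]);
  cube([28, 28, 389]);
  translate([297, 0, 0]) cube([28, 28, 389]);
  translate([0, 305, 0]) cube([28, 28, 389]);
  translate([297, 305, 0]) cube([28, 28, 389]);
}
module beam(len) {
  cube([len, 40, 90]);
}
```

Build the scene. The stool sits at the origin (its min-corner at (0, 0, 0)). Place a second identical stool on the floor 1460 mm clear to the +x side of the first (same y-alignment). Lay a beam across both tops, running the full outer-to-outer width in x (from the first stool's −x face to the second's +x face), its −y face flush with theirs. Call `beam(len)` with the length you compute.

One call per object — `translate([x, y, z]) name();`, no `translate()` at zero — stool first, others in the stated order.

stool();
translate([1785, 0, 0]) stool();
translate([0, 0, 425]) beam(2110);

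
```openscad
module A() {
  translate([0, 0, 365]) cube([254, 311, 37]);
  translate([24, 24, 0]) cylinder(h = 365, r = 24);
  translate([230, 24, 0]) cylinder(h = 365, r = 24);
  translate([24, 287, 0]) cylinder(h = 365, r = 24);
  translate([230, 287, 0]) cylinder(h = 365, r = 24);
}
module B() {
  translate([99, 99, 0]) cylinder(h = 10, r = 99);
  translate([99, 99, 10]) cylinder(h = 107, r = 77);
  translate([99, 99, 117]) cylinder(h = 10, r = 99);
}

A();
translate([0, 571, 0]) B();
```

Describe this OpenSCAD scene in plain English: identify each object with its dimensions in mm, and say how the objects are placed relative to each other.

A is a simple wooden stool: a rectangular seat 254 mm (x) by 311 mm (y), 37 mm thick, top face at z = 402 mm, on four round legs, each 48 mm in diameter. The legs rest on z = 0, each leg's axis is inset half a diameter from the nearest pair of seat edges (so the leg's bounding box is flush with the corner).

B is a spool: two coaxial disc flanges of radius 99 mm and thickness 10 mm, joined by a core cylinder of radius 77 mm and height 107 mm. The lower flange rests on z = 0 and the three cylinders share a vertical axis.

The spool is on the floor beside the stool on its +y side.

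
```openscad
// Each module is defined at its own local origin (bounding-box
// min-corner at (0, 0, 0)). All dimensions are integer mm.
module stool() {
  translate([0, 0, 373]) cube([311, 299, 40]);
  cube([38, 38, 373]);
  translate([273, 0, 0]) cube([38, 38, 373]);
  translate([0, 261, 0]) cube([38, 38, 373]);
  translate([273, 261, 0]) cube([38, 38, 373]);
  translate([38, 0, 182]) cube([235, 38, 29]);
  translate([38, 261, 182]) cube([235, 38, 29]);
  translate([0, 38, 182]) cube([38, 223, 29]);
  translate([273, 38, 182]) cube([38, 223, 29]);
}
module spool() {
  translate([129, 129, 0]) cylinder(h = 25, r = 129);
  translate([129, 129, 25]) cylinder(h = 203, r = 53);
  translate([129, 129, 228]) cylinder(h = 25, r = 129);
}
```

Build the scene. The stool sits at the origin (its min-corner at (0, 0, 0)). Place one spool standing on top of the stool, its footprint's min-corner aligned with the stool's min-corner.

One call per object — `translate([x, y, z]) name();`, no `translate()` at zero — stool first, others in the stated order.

stool();
translate([0, 0, 413]) spool();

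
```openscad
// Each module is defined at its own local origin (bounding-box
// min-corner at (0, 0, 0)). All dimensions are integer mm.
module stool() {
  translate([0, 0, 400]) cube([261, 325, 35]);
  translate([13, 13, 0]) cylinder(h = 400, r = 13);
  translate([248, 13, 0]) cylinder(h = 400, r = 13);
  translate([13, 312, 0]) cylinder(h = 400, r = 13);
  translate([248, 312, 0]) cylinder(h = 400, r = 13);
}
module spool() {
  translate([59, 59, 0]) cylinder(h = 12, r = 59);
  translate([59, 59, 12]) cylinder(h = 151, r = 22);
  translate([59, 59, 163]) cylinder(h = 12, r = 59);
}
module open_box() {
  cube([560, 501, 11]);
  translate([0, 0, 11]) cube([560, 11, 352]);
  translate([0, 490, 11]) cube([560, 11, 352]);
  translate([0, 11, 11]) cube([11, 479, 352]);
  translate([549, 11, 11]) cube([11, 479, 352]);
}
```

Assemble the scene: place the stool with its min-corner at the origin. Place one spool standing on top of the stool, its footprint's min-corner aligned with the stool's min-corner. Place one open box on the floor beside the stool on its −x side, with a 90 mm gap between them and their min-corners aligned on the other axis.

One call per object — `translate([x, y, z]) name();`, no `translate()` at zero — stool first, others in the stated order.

stool();
translate([0, 0, 435]) spool();
translate([-650, 0, 0]) open_box();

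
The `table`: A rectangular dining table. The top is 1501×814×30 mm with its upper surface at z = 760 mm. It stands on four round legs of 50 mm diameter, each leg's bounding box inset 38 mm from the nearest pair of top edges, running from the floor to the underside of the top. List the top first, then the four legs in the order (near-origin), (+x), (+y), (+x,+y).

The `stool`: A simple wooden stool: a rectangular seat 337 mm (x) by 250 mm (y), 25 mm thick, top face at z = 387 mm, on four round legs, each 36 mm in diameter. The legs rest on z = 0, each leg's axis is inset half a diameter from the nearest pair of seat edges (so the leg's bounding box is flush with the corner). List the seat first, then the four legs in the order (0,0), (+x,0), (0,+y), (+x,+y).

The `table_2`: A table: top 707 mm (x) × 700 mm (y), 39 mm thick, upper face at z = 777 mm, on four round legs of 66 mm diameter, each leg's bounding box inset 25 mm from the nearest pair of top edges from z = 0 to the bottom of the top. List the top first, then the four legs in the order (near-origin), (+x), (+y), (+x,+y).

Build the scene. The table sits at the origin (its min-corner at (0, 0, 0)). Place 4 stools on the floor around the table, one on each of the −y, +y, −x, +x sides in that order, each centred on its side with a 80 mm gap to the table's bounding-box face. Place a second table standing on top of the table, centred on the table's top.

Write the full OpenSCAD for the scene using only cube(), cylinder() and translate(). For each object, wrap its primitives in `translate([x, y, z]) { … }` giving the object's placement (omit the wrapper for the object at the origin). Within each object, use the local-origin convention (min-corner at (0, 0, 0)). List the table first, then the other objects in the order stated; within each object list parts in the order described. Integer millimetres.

translate([0, 0, 730]) cube([1501, 814, 30]);
translate([63, 63, 0]) cylinder(h = 730, r = 25);
translate([1438, 63, 0]) cylinder(h = 730, r = 25);
translate([63, 751, 0]) cylinder(h = 730, r = 25);
translate([1438, 751, 0]) cylinder(h = 730, r = 25);
translate([582, -330, 0]) {
  translate([0, 0, 362]) cube([337, 250, 25]);
  translate([18, 18, 0]) cylinder(h = 362, r = 18);
  translate([319, 18, 0]) cylinder(h = 362, r = 18);
  translate([18, 232, 0]) cylinder(h = 362, r = 18);
  translate([319, 232, 0]) cylinder(h = 362, r = 18);
}
translate([582, 894, 0]) {
  translate([0, 0, 362]) cube([337, 250, 25]);
  translate([18, 18, 0]) cylinder(h = 362, r = 18);
  translate([319, 18, 0]) cylinder(h = 362, r = 18);
  translate([18, 232, 0]) cylinder(h = 362, r = 18);
  translate([319, 232, 0]) cylinder(h = 362, r = 18);
}
translate([-417, 282, 0]) {
  translate([0, 0, 362]) cube([337, 250, 25]);
  translate([18, 18, 0]) cylinder(h = 362, r = 18);
  translate([319, 18, 0]) cylinder(h = 362, r = 18);
  translate([18, 232, 0]) cylinder(h = 362, r = 18);
  translate([319, 232, 0]) cylinder(h = 362, r = 18);
}
translate([1581, 282, 0]) {
  translate([0, 0, 362]) cube([337, 250, 25]);
  translate([18, 18, 0]) cylinder(h = 362, r = 18);
  translate([319, 18, 0]) cylinder(h = 362, r = 18);
  translate([18, 232, 0]) cylinder(h = 362, r = 18);
  translate([319, 232, 0]) cylinder(h = 362, r = 18);
}
translate([397, 57, 760]) {
  translate([0, 0, 738]) cube([707, 700, 39]);
  translate([58, 58, 0]) cylinder(h = 738, r = 33);
  translate([649, 58, 0]) cylinder(h = 738, r = 33);
  translate([58, 642, 0]) cylinder(h = 738, r = 33);
  translate([649, 642, 0]) cylinder(h = 738, r = 33);
}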